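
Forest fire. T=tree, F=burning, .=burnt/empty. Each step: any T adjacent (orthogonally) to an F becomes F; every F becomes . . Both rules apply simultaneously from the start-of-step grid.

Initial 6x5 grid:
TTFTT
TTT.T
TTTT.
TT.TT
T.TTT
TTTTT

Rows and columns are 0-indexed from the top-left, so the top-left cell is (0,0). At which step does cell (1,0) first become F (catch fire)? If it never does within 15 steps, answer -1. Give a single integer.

Step 1: cell (1,0)='T' (+3 fires, +1 burnt)
Step 2: cell (1,0)='T' (+4 fires, +3 burnt)
Step 3: cell (1,0)='F' (+4 fires, +4 burnt)
  -> target ignites at step 3
Step 4: cell (1,0)='.' (+3 fires, +4 burnt)
Step 5: cell (1,0)='.' (+3 fires, +3 burnt)
Step 6: cell (1,0)='.' (+4 fires, +3 burnt)
Step 7: cell (1,0)='.' (+3 fires, +4 burnt)
Step 8: cell (1,0)='.' (+1 fires, +3 burnt)
Step 9: cell (1,0)='.' (+0 fires, +1 burnt)
  fire out at step 9

3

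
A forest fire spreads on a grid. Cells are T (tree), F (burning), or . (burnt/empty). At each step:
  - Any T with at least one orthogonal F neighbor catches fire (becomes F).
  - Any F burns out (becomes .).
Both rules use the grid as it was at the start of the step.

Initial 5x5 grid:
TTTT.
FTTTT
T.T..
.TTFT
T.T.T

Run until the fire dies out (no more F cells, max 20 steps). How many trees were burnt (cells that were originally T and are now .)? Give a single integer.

Step 1: +5 fires, +2 burnt (F count now 5)
Step 2: +6 fires, +5 burnt (F count now 6)
Step 3: +2 fires, +6 burnt (F count now 2)
Step 4: +2 fires, +2 burnt (F count now 2)
Step 5: +0 fires, +2 burnt (F count now 0)
Fire out after step 5
Initially T: 16, now '.': 24
Total burnt (originally-T cells now '.'): 15

Answer: 15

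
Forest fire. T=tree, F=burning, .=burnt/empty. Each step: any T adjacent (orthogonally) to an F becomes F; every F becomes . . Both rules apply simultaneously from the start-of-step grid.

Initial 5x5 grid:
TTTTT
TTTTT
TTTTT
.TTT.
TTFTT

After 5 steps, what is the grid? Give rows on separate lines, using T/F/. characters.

Step 1: 3 trees catch fire, 1 burn out
  TTTTT
  TTTTT
  TTTTT
  .TFT.
  TF.FT
Step 2: 5 trees catch fire, 3 burn out
  TTTTT
  TTTTT
  TTFTT
  .F.F.
  F...F
Step 3: 3 trees catch fire, 5 burn out
  TTTTT
  TTFTT
  TF.FT
  .....
  .....
Step 4: 5 trees catch fire, 3 burn out
  TTFTT
  TF.FT
  F...F
  .....
  .....
Step 5: 4 trees catch fire, 5 burn out
  TF.FT
  F...F
  .....
  .....
  .....

TF.FT
F...F
.....
.....
.....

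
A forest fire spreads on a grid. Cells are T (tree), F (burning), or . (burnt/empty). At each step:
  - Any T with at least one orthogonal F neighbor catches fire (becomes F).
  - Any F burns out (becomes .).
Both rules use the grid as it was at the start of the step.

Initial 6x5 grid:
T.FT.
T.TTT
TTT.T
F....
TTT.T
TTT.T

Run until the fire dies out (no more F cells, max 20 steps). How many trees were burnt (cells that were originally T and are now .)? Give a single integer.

Step 1: +4 fires, +2 burnt (F count now 4)
Step 2: +6 fires, +4 burnt (F count now 6)
Step 3: +4 fires, +6 burnt (F count now 4)
Step 4: +2 fires, +4 burnt (F count now 2)
Step 5: +0 fires, +2 burnt (F count now 0)
Fire out after step 5
Initially T: 18, now '.': 28
Total burnt (originally-T cells now '.'): 16

Answer: 16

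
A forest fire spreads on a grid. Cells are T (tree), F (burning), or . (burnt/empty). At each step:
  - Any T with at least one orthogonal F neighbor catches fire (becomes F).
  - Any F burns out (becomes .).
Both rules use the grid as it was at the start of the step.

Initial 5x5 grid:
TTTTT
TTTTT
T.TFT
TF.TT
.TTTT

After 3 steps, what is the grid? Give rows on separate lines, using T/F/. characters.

Step 1: 6 trees catch fire, 2 burn out
  TTTTT
  TTTFT
  T.F.F
  F..FT
  .FTTT
Step 2: 7 trees catch fire, 6 burn out
  TTTFT
  TTF.F
  F....
  ....F
  ..FFT
Step 3: 5 trees catch fire, 7 burn out
  TTF.F
  FF...
  .....
  .....
  ....F

TTF.F
FF...
.....
.....
....F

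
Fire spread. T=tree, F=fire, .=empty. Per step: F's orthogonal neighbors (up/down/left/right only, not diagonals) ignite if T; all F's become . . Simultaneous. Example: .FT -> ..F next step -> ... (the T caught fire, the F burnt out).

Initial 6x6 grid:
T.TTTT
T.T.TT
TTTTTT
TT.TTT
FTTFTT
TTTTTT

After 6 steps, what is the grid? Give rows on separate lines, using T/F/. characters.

Step 1: 7 trees catch fire, 2 burn out
  T.TTTT
  T.T.TT
  TTTTTT
  FT.FTT
  .FF.FT
  FTTFTT
Step 2: 8 trees catch fire, 7 burn out
  T.TTTT
  T.T.TT
  FTTFTT
  .F..FT
  .....F
  .FF.FT
Step 3: 6 trees catch fire, 8 burn out
  T.TTTT
  F.T.TT
  .FF.FT
  .....F
  ......
  .....F
Step 4: 4 trees catch fire, 6 burn out
  F.TTTT
  ..F.FT
  .....F
  ......
  ......
  ......
Step 5: 3 trees catch fire, 4 burn out
  ..FTFT
  .....F
  ......
  ......
  ......
  ......
Step 6: 2 trees catch fire, 3 burn out
  ...F.F
  ......
  ......
  ......
  ......
  ......

...F.F
......
......
......
......
......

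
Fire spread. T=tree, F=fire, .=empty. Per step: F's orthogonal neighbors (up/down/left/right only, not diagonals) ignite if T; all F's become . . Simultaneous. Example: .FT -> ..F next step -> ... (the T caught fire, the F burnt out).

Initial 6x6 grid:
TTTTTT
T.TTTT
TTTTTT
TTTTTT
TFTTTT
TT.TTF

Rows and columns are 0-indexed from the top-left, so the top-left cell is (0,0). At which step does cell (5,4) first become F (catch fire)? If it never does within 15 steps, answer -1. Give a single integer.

Step 1: cell (5,4)='F' (+6 fires, +2 burnt)
  -> target ignites at step 1
Step 2: cell (5,4)='.' (+8 fires, +6 burnt)
Step 3: cell (5,4)='.' (+5 fires, +8 burnt)
Step 4: cell (5,4)='.' (+5 fires, +5 burnt)
Step 5: cell (5,4)='.' (+5 fires, +5 burnt)
Step 6: cell (5,4)='.' (+3 fires, +5 burnt)
Step 7: cell (5,4)='.' (+0 fires, +3 burnt)
  fire out at step 7

1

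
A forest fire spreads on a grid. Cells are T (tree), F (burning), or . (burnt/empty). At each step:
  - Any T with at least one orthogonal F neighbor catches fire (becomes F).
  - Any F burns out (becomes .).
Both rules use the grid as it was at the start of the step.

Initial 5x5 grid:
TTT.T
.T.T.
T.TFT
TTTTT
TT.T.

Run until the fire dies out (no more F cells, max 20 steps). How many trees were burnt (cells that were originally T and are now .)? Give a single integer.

Step 1: +4 fires, +1 burnt (F count now 4)
Step 2: +3 fires, +4 burnt (F count now 3)
Step 3: +1 fires, +3 burnt (F count now 1)
Step 4: +2 fires, +1 burnt (F count now 2)
Step 5: +2 fires, +2 burnt (F count now 2)
Step 6: +0 fires, +2 burnt (F count now 0)
Fire out after step 6
Initially T: 17, now '.': 20
Total burnt (originally-T cells now '.'): 12

Answer: 12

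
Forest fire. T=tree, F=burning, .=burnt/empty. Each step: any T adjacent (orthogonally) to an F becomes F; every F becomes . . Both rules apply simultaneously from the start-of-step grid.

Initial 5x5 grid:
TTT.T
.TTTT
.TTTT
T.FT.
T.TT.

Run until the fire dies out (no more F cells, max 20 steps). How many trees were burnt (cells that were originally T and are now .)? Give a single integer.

Step 1: +3 fires, +1 burnt (F count now 3)
Step 2: +4 fires, +3 burnt (F count now 4)
Step 3: +4 fires, +4 burnt (F count now 4)
Step 4: +2 fires, +4 burnt (F count now 2)
Step 5: +2 fires, +2 burnt (F count now 2)
Step 6: +0 fires, +2 burnt (F count now 0)
Fire out after step 6
Initially T: 17, now '.': 23
Total burnt (originally-T cells now '.'): 15

Answer: 15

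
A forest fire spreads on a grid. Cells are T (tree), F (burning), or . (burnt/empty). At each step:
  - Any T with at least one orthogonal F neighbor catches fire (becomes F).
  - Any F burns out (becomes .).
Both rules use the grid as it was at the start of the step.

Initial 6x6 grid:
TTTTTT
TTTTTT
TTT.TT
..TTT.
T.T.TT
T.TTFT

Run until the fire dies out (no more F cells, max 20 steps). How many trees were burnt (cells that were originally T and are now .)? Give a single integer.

Answer: 26

Derivation:
Step 1: +3 fires, +1 burnt (F count now 3)
Step 2: +3 fires, +3 burnt (F count now 3)
Step 3: +3 fires, +3 burnt (F count now 3)
Step 4: +3 fires, +3 burnt (F count now 3)
Step 5: +4 fires, +3 burnt (F count now 4)
Step 6: +4 fires, +4 burnt (F count now 4)
Step 7: +3 fires, +4 burnt (F count now 3)
Step 8: +2 fires, +3 burnt (F count now 2)
Step 9: +1 fires, +2 burnt (F count now 1)
Step 10: +0 fires, +1 burnt (F count now 0)
Fire out after step 10
Initially T: 28, now '.': 34
Total burnt (originally-T cells now '.'): 26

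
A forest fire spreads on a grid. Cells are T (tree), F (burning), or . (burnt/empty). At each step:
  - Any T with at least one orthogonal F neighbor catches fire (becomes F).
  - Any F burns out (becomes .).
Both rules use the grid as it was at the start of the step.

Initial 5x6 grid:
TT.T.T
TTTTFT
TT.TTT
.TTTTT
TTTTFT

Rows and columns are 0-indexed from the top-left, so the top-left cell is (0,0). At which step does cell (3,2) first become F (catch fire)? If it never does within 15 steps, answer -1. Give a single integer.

Step 1: cell (3,2)='T' (+6 fires, +2 burnt)
Step 2: cell (3,2)='T' (+8 fires, +6 burnt)
Step 3: cell (3,2)='F' (+3 fires, +8 burnt)
  -> target ignites at step 3
Step 4: cell (3,2)='.' (+5 fires, +3 burnt)
Step 5: cell (3,2)='.' (+2 fires, +5 burnt)
Step 6: cell (3,2)='.' (+0 fires, +2 burnt)
  fire out at step 6

3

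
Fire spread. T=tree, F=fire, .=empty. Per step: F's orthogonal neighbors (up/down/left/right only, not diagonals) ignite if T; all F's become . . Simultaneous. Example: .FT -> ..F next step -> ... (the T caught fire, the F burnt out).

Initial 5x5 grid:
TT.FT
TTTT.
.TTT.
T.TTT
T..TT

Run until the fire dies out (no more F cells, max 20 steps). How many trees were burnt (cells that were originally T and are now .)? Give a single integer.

Answer: 15

Derivation:
Step 1: +2 fires, +1 burnt (F count now 2)
Step 2: +2 fires, +2 burnt (F count now 2)
Step 3: +3 fires, +2 burnt (F count now 3)
Step 4: +6 fires, +3 burnt (F count now 6)
Step 5: +2 fires, +6 burnt (F count now 2)
Step 6: +0 fires, +2 burnt (F count now 0)
Fire out after step 6
Initially T: 17, now '.': 23
Total burnt (originally-T cells now '.'): 15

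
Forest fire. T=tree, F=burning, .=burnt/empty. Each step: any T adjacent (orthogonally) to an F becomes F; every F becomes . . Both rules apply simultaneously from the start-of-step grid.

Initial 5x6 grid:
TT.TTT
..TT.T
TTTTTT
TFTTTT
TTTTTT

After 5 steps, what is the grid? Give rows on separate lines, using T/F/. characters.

Step 1: 4 trees catch fire, 1 burn out
  TT.TTT
  ..TT.T
  TFTTTT
  F.FTTT
  TFTTTT
Step 2: 5 trees catch fire, 4 burn out
  TT.TTT
  ..TT.T
  F.FTTT
  ...FTT
  F.FTTT
Step 3: 4 trees catch fire, 5 burn out
  TT.TTT
  ..FT.T
  ...FTT
  ....FT
  ...FTT
Step 4: 4 trees catch fire, 4 burn out
  TT.TTT
  ...F.T
  ....FT
  .....F
  ....FT
Step 5: 3 trees catch fire, 4 burn out
  TT.FTT
  .....T
  .....F
  ......
  .....F

TT.FTT
.....T
.....F
......
.....F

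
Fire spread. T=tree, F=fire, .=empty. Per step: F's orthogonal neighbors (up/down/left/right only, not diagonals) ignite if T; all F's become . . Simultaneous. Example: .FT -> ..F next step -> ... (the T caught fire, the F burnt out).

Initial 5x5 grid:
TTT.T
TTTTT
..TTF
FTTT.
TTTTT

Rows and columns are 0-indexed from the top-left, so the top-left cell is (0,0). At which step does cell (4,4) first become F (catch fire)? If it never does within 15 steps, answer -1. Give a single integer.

Step 1: cell (4,4)='T' (+4 fires, +2 burnt)
Step 2: cell (4,4)='T' (+6 fires, +4 burnt)
Step 3: cell (4,4)='T' (+3 fires, +6 burnt)
Step 4: cell (4,4)='F' (+3 fires, +3 burnt)
  -> target ignites at step 4
Step 5: cell (4,4)='.' (+2 fires, +3 burnt)
Step 6: cell (4,4)='.' (+1 fires, +2 burnt)
Step 7: cell (4,4)='.' (+0 fires, +1 burnt)
  fire out at step 7

4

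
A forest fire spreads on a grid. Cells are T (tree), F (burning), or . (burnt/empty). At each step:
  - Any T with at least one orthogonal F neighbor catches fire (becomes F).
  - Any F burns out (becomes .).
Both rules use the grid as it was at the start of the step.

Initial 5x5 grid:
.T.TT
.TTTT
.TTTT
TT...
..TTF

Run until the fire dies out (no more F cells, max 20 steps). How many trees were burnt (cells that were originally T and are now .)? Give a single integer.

Step 1: +1 fires, +1 burnt (F count now 1)
Step 2: +1 fires, +1 burnt (F count now 1)
Step 3: +0 fires, +1 burnt (F count now 0)
Fire out after step 3
Initially T: 15, now '.': 12
Total burnt (originally-T cells now '.'): 2

Answer: 2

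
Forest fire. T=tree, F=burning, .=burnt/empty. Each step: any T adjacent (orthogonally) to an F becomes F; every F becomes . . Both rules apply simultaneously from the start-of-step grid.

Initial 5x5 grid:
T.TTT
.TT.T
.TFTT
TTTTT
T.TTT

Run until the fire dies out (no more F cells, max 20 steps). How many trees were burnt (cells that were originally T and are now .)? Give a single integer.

Answer: 18

Derivation:
Step 1: +4 fires, +1 burnt (F count now 4)
Step 2: +6 fires, +4 burnt (F count now 6)
Step 3: +5 fires, +6 burnt (F count now 5)
Step 4: +3 fires, +5 burnt (F count now 3)
Step 5: +0 fires, +3 burnt (F count now 0)
Fire out after step 5
Initially T: 19, now '.': 24
Total burnt (originally-T cells now '.'): 18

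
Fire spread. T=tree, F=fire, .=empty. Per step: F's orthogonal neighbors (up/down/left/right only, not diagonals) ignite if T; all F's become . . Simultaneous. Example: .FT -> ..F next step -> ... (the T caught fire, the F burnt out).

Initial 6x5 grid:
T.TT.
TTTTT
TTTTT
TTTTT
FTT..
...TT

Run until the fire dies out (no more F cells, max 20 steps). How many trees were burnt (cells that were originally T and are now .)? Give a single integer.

Answer: 20

Derivation:
Step 1: +2 fires, +1 burnt (F count now 2)
Step 2: +3 fires, +2 burnt (F count now 3)
Step 3: +3 fires, +3 burnt (F count now 3)
Step 4: +4 fires, +3 burnt (F count now 4)
Step 5: +3 fires, +4 burnt (F count now 3)
Step 6: +3 fires, +3 burnt (F count now 3)
Step 7: +2 fires, +3 burnt (F count now 2)
Step 8: +0 fires, +2 burnt (F count now 0)
Fire out after step 8
Initially T: 22, now '.': 28
Total burnt (originally-T cells now '.'): 20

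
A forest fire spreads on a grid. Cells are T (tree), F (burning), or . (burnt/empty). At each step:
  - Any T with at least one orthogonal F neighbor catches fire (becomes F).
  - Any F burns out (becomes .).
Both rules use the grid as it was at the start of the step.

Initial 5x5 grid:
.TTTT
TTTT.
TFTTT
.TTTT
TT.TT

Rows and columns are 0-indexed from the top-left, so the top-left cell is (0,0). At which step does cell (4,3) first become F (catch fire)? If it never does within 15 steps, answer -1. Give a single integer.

Step 1: cell (4,3)='T' (+4 fires, +1 burnt)
Step 2: cell (4,3)='T' (+6 fires, +4 burnt)
Step 3: cell (4,3)='T' (+5 fires, +6 burnt)
Step 4: cell (4,3)='F' (+3 fires, +5 burnt)
  -> target ignites at step 4
Step 5: cell (4,3)='.' (+2 fires, +3 burnt)
Step 6: cell (4,3)='.' (+0 fires, +2 burnt)
  fire out at step 6

4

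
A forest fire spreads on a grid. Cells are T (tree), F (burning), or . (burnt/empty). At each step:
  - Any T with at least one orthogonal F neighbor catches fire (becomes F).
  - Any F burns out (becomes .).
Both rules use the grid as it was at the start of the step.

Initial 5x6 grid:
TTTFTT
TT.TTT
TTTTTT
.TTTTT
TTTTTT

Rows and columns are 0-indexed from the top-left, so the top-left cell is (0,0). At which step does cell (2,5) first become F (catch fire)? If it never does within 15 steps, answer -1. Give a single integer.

Step 1: cell (2,5)='T' (+3 fires, +1 burnt)
Step 2: cell (2,5)='T' (+4 fires, +3 burnt)
Step 3: cell (2,5)='T' (+6 fires, +4 burnt)
Step 4: cell (2,5)='F' (+6 fires, +6 burnt)
  -> target ignites at step 4
Step 5: cell (2,5)='.' (+5 fires, +6 burnt)
Step 6: cell (2,5)='.' (+2 fires, +5 burnt)
Step 7: cell (2,5)='.' (+1 fires, +2 burnt)
Step 8: cell (2,5)='.' (+0 fires, +1 burnt)
  fire out at step 8

4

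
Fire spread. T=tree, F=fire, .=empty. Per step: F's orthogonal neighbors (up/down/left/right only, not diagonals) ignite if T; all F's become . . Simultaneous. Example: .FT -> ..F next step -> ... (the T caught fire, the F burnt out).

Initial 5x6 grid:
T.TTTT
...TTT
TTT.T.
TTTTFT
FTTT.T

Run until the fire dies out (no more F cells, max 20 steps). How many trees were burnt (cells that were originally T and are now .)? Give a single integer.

Answer: 20

Derivation:
Step 1: +5 fires, +2 burnt (F count now 5)
Step 2: +7 fires, +5 burnt (F count now 7)
Step 3: +5 fires, +7 burnt (F count now 5)
Step 4: +2 fires, +5 burnt (F count now 2)
Step 5: +1 fires, +2 burnt (F count now 1)
Step 6: +0 fires, +1 burnt (F count now 0)
Fire out after step 6
Initially T: 21, now '.': 29
Total burnt (originally-T cells now '.'): 20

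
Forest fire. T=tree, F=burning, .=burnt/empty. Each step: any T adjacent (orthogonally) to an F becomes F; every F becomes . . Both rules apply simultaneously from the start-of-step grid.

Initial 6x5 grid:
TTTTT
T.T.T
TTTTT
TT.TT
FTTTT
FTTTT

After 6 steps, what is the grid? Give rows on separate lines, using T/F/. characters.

Step 1: 3 trees catch fire, 2 burn out
  TTTTT
  T.T.T
  TTTTT
  FT.TT
  .FTTT
  .FTTT
Step 2: 4 trees catch fire, 3 burn out
  TTTTT
  T.T.T
  FTTTT
  .F.TT
  ..FTT
  ..FTT
Step 3: 4 trees catch fire, 4 burn out
  TTTTT
  F.T.T
  .FTTT
  ...TT
  ...FT
  ...FT
Step 4: 5 trees catch fire, 4 burn out
  FTTTT
  ..T.T
  ..FTT
  ...FT
  ....F
  ....F
Step 5: 4 trees catch fire, 5 burn out
  .FTTT
  ..F.T
  ...FT
  ....F
  .....
  .....
Step 6: 2 trees catch fire, 4 burn out
  ..FTT
  ....T
  ....F
  .....
  .....
  .....

..FTT
....T
....F
.....
.....
.....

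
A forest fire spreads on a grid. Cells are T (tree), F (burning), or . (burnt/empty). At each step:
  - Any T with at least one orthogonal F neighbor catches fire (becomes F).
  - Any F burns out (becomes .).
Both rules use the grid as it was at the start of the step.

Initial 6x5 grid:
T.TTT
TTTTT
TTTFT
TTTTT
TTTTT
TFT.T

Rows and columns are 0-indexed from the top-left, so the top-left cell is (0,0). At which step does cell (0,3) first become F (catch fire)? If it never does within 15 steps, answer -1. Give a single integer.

Step 1: cell (0,3)='T' (+7 fires, +2 burnt)
Step 2: cell (0,3)='F' (+10 fires, +7 burnt)
  -> target ignites at step 2
Step 3: cell (0,3)='.' (+6 fires, +10 burnt)
Step 4: cell (0,3)='.' (+2 fires, +6 burnt)
Step 5: cell (0,3)='.' (+1 fires, +2 burnt)
Step 6: cell (0,3)='.' (+0 fires, +1 burnt)
  fire out at step 6

2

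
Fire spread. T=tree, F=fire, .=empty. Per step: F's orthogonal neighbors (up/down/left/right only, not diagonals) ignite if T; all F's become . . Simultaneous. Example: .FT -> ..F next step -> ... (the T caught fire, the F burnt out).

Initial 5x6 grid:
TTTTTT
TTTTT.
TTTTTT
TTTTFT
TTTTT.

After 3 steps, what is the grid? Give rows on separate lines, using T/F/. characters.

Step 1: 4 trees catch fire, 1 burn out
  TTTTTT
  TTTTT.
  TTTTFT
  TTTF.F
  TTTTF.
Step 2: 5 trees catch fire, 4 burn out
  TTTTTT
  TTTTF.
  TTTF.F
  TTF...
  TTTF..
Step 3: 5 trees catch fire, 5 burn out
  TTTTFT
  TTTF..
  TTF...
  TF....
  TTF...

TTTTFT
TTTF..
TTF...
TF....
TTF...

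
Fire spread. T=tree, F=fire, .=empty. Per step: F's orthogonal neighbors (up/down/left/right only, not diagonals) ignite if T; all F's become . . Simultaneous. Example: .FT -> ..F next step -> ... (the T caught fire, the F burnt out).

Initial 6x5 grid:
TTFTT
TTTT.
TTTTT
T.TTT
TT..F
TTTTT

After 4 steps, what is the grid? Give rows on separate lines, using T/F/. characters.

Step 1: 5 trees catch fire, 2 burn out
  TF.FT
  TTFT.
  TTTTT
  T.TTF
  TT...
  TTTTF
Step 2: 8 trees catch fire, 5 burn out
  F...F
  TF.F.
  TTFTF
  T.TF.
  TT...
  TTTF.
Step 3: 5 trees catch fire, 8 burn out
  .....
  F....
  TF.F.
  T.F..
  TT...
  TTF..
Step 4: 2 trees catch fire, 5 burn out
  .....
  .....
  F....
  T....
  TT...
  TF...

.....
.....
F....
T....
TT...
TF...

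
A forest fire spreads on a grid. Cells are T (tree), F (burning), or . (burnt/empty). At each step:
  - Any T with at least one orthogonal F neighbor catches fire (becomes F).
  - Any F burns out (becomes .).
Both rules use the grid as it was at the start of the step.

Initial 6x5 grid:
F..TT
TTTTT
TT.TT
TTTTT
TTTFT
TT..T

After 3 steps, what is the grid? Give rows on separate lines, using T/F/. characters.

Step 1: 4 trees catch fire, 2 burn out
  ...TT
  FTTTT
  TT.TT
  TTTFT
  TTF.F
  TT..T
Step 2: 7 trees catch fire, 4 burn out
  ...TT
  .FTTT
  FT.FT
  TTF.F
  TF...
  TT..F
Step 3: 8 trees catch fire, 7 burn out
  ...TT
  ..FFT
  .F..F
  FF...
  F....
  TF...

...TT
..FFT
.F..F
FF...
F....
TF...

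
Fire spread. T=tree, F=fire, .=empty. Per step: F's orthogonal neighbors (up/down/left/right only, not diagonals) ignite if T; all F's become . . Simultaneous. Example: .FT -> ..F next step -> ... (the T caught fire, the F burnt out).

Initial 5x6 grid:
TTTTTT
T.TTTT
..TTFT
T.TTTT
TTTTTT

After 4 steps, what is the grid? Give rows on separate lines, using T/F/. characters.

Step 1: 4 trees catch fire, 1 burn out
  TTTTTT
  T.TTFT
  ..TF.F
  T.TTFT
  TTTTTT
Step 2: 7 trees catch fire, 4 burn out
  TTTTFT
  T.TF.F
  ..F...
  T.TF.F
  TTTTFT
Step 3: 6 trees catch fire, 7 burn out
  TTTF.F
  T.F...
  ......
  T.F...
  TTTF.F
Step 4: 2 trees catch fire, 6 burn out
  TTF...
  T.....
  ......
  T.....
  TTF...

TTF...
T.....
......
T.....
TTF...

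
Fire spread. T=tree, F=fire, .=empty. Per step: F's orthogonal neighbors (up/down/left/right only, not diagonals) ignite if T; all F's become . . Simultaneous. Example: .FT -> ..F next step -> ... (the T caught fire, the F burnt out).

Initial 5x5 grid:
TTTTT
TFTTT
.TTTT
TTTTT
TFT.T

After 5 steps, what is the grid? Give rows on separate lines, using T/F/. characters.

Step 1: 7 trees catch fire, 2 burn out
  TFTTT
  F.FTT
  .FTTT
  TFTTT
  F.F.T
Step 2: 6 trees catch fire, 7 burn out
  F.FTT
  ...FT
  ..FTT
  F.FTT
  ....T
Step 3: 4 trees catch fire, 6 burn out
  ...FT
  ....F
  ...FT
  ...FT
  ....T
Step 4: 3 trees catch fire, 4 burn out
  ....F
  .....
  ....F
  ....F
  ....T
Step 5: 1 trees catch fire, 3 burn out
  .....
  .....
  .....
  .....
  ....F

.....
.....
.....
.....
....F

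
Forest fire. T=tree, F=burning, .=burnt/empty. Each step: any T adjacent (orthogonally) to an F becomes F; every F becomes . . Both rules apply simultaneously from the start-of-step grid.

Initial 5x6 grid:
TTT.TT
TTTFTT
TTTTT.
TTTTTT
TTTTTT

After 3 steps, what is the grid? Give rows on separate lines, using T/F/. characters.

Step 1: 3 trees catch fire, 1 burn out
  TTT.TT
  TTF.FT
  TTTFT.
  TTTTTT
  TTTTTT
Step 2: 7 trees catch fire, 3 burn out
  TTF.FT
  TF...F
  TTF.F.
  TTTFTT
  TTTTTT
Step 3: 7 trees catch fire, 7 burn out
  TF...F
  F.....
  TF....
  TTF.FT
  TTTFTT

TF...F
F.....
TF....
TTF.FT
TTTFTT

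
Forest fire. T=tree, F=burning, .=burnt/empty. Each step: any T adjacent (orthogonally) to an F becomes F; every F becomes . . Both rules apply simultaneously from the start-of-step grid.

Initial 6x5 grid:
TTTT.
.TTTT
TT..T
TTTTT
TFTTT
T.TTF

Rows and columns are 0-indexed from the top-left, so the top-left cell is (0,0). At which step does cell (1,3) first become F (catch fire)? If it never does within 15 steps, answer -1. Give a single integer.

Step 1: cell (1,3)='T' (+5 fires, +2 burnt)
Step 2: cell (1,3)='T' (+7 fires, +5 burnt)
Step 3: cell (1,3)='T' (+4 fires, +7 burnt)
Step 4: cell (1,3)='T' (+3 fires, +4 burnt)
Step 5: cell (1,3)='F' (+3 fires, +3 burnt)
  -> target ignites at step 5
Step 6: cell (1,3)='.' (+1 fires, +3 burnt)
Step 7: cell (1,3)='.' (+0 fires, +1 burnt)
  fire out at step 7

5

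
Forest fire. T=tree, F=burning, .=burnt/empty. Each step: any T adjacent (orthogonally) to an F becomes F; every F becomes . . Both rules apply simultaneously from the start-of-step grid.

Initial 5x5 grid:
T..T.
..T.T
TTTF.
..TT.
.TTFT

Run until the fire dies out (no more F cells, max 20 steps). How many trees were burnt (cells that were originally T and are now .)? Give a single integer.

Step 1: +4 fires, +2 burnt (F count now 4)
Step 2: +4 fires, +4 burnt (F count now 4)
Step 3: +1 fires, +4 burnt (F count now 1)
Step 4: +0 fires, +1 burnt (F count now 0)
Fire out after step 4
Initially T: 12, now '.': 22
Total burnt (originally-T cells now '.'): 9

Answer: 9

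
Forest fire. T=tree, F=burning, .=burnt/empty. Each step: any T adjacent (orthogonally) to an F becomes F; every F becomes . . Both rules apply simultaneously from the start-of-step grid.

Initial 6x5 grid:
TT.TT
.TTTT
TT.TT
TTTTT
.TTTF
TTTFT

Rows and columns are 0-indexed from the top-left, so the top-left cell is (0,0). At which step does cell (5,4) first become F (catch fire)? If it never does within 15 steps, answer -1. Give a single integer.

Step 1: cell (5,4)='F' (+4 fires, +2 burnt)
  -> target ignites at step 1
Step 2: cell (5,4)='.' (+4 fires, +4 burnt)
Step 3: cell (5,4)='.' (+5 fires, +4 burnt)
Step 4: cell (5,4)='.' (+3 fires, +5 burnt)
Step 5: cell (5,4)='.' (+4 fires, +3 burnt)
Step 6: cell (5,4)='.' (+2 fires, +4 burnt)
Step 7: cell (5,4)='.' (+1 fires, +2 burnt)
Step 8: cell (5,4)='.' (+1 fires, +1 burnt)
Step 9: cell (5,4)='.' (+0 fires, +1 burnt)
  fire out at step 9

1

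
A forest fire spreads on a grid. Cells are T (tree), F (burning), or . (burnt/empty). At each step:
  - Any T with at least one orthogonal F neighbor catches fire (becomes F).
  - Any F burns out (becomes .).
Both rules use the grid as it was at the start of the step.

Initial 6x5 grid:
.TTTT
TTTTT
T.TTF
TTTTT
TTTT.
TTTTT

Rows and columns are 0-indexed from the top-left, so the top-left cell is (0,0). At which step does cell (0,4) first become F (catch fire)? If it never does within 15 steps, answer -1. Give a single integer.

Step 1: cell (0,4)='T' (+3 fires, +1 burnt)
Step 2: cell (0,4)='F' (+4 fires, +3 burnt)
  -> target ignites at step 2
Step 3: cell (0,4)='.' (+4 fires, +4 burnt)
Step 4: cell (0,4)='.' (+5 fires, +4 burnt)
Step 5: cell (0,4)='.' (+6 fires, +5 burnt)
Step 6: cell (0,4)='.' (+3 fires, +6 burnt)
Step 7: cell (0,4)='.' (+1 fires, +3 burnt)
Step 8: cell (0,4)='.' (+0 fires, +1 burnt)
  fire out at step 8

2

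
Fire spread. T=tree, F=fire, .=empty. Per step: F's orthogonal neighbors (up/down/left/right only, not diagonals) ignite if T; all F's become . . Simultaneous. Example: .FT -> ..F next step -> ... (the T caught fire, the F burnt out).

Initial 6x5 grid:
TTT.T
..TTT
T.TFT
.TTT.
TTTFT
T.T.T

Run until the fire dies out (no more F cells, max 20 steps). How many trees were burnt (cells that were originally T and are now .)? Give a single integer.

Step 1: +6 fires, +2 burnt (F count now 6)
Step 2: +6 fires, +6 burnt (F count now 6)
Step 3: +4 fires, +6 burnt (F count now 4)
Step 4: +2 fires, +4 burnt (F count now 2)
Step 5: +1 fires, +2 burnt (F count now 1)
Step 6: +0 fires, +1 burnt (F count now 0)
Fire out after step 6
Initially T: 20, now '.': 29
Total burnt (originally-T cells now '.'): 19

Answer: 19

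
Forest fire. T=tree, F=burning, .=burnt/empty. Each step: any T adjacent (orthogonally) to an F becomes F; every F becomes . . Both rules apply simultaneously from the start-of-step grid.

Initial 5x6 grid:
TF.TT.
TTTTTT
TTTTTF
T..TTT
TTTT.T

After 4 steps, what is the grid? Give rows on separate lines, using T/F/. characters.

Step 1: 5 trees catch fire, 2 burn out
  F..TT.
  TFTTTF
  TTTTF.
  T..TTF
  TTTT.T
Step 2: 7 trees catch fire, 5 burn out
  ...TT.
  F.FTF.
  TFTF..
  T..TF.
  TTTT.F
Step 3: 5 trees catch fire, 7 burn out
  ...TF.
  ...F..
  F.F...
  T..F..
  TTTT..
Step 4: 3 trees catch fire, 5 burn out
  ...F..
  ......
  ......
  F.....
  TTTF..

...F..
......
......
F.....
TTTF..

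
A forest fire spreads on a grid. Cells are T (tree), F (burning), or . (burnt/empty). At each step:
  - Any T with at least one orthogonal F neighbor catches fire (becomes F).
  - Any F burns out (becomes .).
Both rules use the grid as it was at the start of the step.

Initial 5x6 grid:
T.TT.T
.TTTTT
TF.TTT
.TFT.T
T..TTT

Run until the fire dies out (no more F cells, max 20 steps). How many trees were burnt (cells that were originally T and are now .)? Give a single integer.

Step 1: +4 fires, +2 burnt (F count now 4)
Step 2: +3 fires, +4 burnt (F count now 3)
Step 3: +4 fires, +3 burnt (F count now 4)
Step 4: +4 fires, +4 burnt (F count now 4)
Step 5: +2 fires, +4 burnt (F count now 2)
Step 6: +1 fires, +2 burnt (F count now 1)
Step 7: +0 fires, +1 burnt (F count now 0)
Fire out after step 7
Initially T: 20, now '.': 28
Total burnt (originally-T cells now '.'): 18

Answer: 18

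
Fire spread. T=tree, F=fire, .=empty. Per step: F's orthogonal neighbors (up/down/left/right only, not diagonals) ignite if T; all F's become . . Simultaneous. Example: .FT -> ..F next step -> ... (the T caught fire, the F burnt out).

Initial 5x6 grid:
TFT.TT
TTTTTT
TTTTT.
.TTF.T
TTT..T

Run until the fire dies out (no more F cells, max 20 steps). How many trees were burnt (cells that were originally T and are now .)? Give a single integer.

Answer: 20

Derivation:
Step 1: +5 fires, +2 burnt (F count now 5)
Step 2: +8 fires, +5 burnt (F count now 8)
Step 3: +3 fires, +8 burnt (F count now 3)
Step 4: +3 fires, +3 burnt (F count now 3)
Step 5: +1 fires, +3 burnt (F count now 1)
Step 6: +0 fires, +1 burnt (F count now 0)
Fire out after step 6
Initially T: 22, now '.': 28
Total burnt (originally-T cells now '.'): 20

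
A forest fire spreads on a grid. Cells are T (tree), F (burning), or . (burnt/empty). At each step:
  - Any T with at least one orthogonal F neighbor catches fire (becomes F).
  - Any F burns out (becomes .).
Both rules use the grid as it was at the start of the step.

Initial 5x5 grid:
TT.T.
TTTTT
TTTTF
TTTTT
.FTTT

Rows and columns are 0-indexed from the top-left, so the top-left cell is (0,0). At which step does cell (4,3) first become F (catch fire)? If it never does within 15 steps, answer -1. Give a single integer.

Step 1: cell (4,3)='T' (+5 fires, +2 burnt)
Step 2: cell (4,3)='F' (+8 fires, +5 burnt)
  -> target ignites at step 2
Step 3: cell (4,3)='.' (+4 fires, +8 burnt)
Step 4: cell (4,3)='.' (+2 fires, +4 burnt)
Step 5: cell (4,3)='.' (+1 fires, +2 burnt)
Step 6: cell (4,3)='.' (+0 fires, +1 burnt)
  fire out at step 6

2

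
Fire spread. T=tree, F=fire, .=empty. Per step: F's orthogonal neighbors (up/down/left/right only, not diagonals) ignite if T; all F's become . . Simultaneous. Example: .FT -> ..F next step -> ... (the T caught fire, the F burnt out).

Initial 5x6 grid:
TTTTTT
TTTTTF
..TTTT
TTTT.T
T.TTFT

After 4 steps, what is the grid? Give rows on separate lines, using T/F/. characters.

Step 1: 5 trees catch fire, 2 burn out
  TTTTTF
  TTTTF.
  ..TTTF
  TTTT.T
  T.TF.F
Step 2: 6 trees catch fire, 5 burn out
  TTTTF.
  TTTF..
  ..TTF.
  TTTF.F
  T.F...
Step 3: 4 trees catch fire, 6 burn out
  TTTF..
  TTF...
  ..TF..
  TTF...
  T.....
Step 4: 4 trees catch fire, 4 burn out
  TTF...
  TF....
  ..F...
  TF....
  T.....

TTF...
TF....
..F...
TF....
T.....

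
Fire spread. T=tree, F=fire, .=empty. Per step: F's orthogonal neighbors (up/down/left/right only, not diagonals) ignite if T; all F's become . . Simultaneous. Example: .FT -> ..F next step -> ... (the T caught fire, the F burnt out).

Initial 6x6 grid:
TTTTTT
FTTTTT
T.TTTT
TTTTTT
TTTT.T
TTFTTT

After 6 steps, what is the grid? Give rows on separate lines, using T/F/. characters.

Step 1: 6 trees catch fire, 2 burn out
  FTTTTT
  .FTTTT
  F.TTTT
  TTTTTT
  TTFT.T
  TF.FTT
Step 2: 8 trees catch fire, 6 burn out
  .FTTTT
  ..FTTT
  ..TTTT
  FTFTTT
  TF.F.T
  F...FT
Step 3: 7 trees catch fire, 8 burn out
  ..FTTT
  ...FTT
  ..FTTT
  .F.FTT
  F....T
  .....F
Step 4: 5 trees catch fire, 7 burn out
  ...FTT
  ....FT
  ...FTT
  ....FT
  .....F
  ......
Step 5: 4 trees catch fire, 5 burn out
  ....FT
  .....F
  ....FT
  .....F
  ......
  ......
Step 6: 2 trees catch fire, 4 burn out
  .....F
  ......
  .....F
  ......
  ......
  ......

.....F
......
.....F
......
......
......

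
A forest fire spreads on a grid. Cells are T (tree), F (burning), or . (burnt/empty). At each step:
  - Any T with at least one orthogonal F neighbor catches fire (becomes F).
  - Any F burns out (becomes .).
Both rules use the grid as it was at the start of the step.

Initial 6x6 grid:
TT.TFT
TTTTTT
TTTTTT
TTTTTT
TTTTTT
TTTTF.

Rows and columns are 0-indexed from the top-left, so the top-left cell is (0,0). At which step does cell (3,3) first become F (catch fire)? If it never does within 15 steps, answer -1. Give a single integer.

Step 1: cell (3,3)='T' (+5 fires, +2 burnt)
Step 2: cell (3,3)='T' (+7 fires, +5 burnt)
Step 3: cell (3,3)='F' (+7 fires, +7 burnt)
  -> target ignites at step 3
Step 4: cell (3,3)='.' (+5 fires, +7 burnt)
Step 5: cell (3,3)='.' (+5 fires, +5 burnt)
Step 6: cell (3,3)='.' (+3 fires, +5 burnt)
Step 7: cell (3,3)='.' (+0 fires, +3 burnt)
  fire out at step 7

3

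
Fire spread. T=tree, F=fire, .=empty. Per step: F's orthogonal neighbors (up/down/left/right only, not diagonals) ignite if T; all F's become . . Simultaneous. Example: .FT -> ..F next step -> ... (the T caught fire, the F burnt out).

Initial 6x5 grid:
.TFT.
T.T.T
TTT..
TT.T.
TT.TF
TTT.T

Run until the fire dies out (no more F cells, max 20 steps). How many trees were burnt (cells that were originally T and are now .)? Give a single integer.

Step 1: +5 fires, +2 burnt (F count now 5)
Step 2: +2 fires, +5 burnt (F count now 2)
Step 3: +1 fires, +2 burnt (F count now 1)
Step 4: +2 fires, +1 burnt (F count now 2)
Step 5: +3 fires, +2 burnt (F count now 3)
Step 6: +2 fires, +3 burnt (F count now 2)
Step 7: +2 fires, +2 burnt (F count now 2)
Step 8: +0 fires, +2 burnt (F count now 0)
Fire out after step 8
Initially T: 18, now '.': 29
Total burnt (originally-T cells now '.'): 17

Answer: 17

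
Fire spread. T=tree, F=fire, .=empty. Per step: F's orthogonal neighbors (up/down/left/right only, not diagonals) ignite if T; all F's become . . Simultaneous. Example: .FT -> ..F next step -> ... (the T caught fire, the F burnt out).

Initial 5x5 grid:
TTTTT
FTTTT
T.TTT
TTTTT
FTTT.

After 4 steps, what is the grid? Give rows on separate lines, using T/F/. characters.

Step 1: 5 trees catch fire, 2 burn out
  FTTTT
  .FTTT
  F.TTT
  FTTTT
  .FTT.
Step 2: 4 trees catch fire, 5 burn out
  .FTTT
  ..FTT
  ..TTT
  .FTTT
  ..FT.
Step 3: 5 trees catch fire, 4 burn out
  ..FTT
  ...FT
  ..FTT
  ..FTT
  ...F.
Step 4: 4 trees catch fire, 5 burn out
  ...FT
  ....F
  ...FT
  ...FT
  .....

...FT
....F
...FT
...FT
.....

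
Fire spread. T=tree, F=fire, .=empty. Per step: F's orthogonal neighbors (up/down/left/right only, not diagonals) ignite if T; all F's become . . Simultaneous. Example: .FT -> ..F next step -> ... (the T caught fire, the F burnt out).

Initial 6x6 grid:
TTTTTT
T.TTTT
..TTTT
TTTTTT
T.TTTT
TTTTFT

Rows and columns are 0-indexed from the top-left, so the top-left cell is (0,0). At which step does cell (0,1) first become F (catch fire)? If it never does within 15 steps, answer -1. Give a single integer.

Step 1: cell (0,1)='T' (+3 fires, +1 burnt)
Step 2: cell (0,1)='T' (+4 fires, +3 burnt)
Step 3: cell (0,1)='T' (+5 fires, +4 burnt)
Step 4: cell (0,1)='T' (+5 fires, +5 burnt)
Step 5: cell (0,1)='T' (+6 fires, +5 burnt)
Step 6: cell (0,1)='T' (+4 fires, +6 burnt)
Step 7: cell (0,1)='T' (+1 fires, +4 burnt)
Step 8: cell (0,1)='F' (+1 fires, +1 burnt)
  -> target ignites at step 8
Step 9: cell (0,1)='.' (+1 fires, +1 burnt)
Step 10: cell (0,1)='.' (+1 fires, +1 burnt)
Step 11: cell (0,1)='.' (+0 fires, +1 burnt)
  fire out at step 11

8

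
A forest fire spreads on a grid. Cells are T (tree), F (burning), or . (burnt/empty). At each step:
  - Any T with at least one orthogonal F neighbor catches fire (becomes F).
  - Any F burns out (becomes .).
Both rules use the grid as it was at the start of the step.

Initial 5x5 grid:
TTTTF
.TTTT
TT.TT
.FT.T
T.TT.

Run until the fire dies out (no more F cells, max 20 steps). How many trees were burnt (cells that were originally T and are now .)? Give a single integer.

Step 1: +4 fires, +2 burnt (F count now 4)
Step 2: +6 fires, +4 burnt (F count now 6)
Step 3: +5 fires, +6 burnt (F count now 5)
Step 4: +1 fires, +5 burnt (F count now 1)
Step 5: +0 fires, +1 burnt (F count now 0)
Fire out after step 5
Initially T: 17, now '.': 24
Total burnt (originally-T cells now '.'): 16

Answer: 16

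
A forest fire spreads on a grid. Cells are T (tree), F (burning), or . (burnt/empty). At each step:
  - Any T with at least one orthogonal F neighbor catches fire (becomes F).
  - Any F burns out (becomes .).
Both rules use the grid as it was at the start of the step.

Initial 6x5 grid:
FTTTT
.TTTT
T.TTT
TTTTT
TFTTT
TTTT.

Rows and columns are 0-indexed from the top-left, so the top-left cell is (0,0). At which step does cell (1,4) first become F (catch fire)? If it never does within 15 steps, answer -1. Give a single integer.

Step 1: cell (1,4)='T' (+5 fires, +2 burnt)
Step 2: cell (1,4)='T' (+7 fires, +5 burnt)
Step 3: cell (1,4)='T' (+7 fires, +7 burnt)
Step 4: cell (1,4)='T' (+4 fires, +7 burnt)
Step 5: cell (1,4)='F' (+2 fires, +4 burnt)
  -> target ignites at step 5
Step 6: cell (1,4)='.' (+0 fires, +2 burnt)
  fire out at step 6

5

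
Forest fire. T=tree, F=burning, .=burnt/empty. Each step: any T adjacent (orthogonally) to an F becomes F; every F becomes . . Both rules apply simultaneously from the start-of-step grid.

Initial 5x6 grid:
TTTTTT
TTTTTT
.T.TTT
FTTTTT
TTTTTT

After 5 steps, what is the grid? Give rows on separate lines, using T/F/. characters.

Step 1: 2 trees catch fire, 1 burn out
  TTTTTT
  TTTTTT
  .T.TTT
  .FTTTT
  FTTTTT
Step 2: 3 trees catch fire, 2 burn out
  TTTTTT
  TTTTTT
  .F.TTT
  ..FTTT
  .FTTTT
Step 3: 3 trees catch fire, 3 burn out
  TTTTTT
  TFTTTT
  ...TTT
  ...FTT
  ..FTTT
Step 4: 6 trees catch fire, 3 burn out
  TFTTTT
  F.FTTT
  ...FTT
  ....FT
  ...FTT
Step 5: 6 trees catch fire, 6 burn out
  F.FTTT
  ...FTT
  ....FT
  .....F
  ....FT

F.FTTT
...FTT
....FT
.....F
....FT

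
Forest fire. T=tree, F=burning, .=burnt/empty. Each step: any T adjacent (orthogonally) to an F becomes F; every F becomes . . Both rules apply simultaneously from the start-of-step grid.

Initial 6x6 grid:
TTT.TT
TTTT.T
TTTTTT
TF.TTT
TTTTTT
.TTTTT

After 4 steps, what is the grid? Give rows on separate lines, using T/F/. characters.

Step 1: 3 trees catch fire, 1 burn out
  TTT.TT
  TTTT.T
  TFTTTT
  F..TTT
  TFTTTT
  .TTTTT
Step 2: 6 trees catch fire, 3 burn out
  TTT.TT
  TFTT.T
  F.FTTT
  ...TTT
  F.FTTT
  .FTTTT
Step 3: 6 trees catch fire, 6 burn out
  TFT.TT
  F.FT.T
  ...FTT
  ...TTT
  ...FTT
  ..FTTT
Step 4: 7 trees catch fire, 6 burn out
  F.F.TT
  ...F.T
  ....FT
  ...FTT
  ....FT
  ...FTT

F.F.TT
...F.T
....FT
...FTT
....FT
...FTT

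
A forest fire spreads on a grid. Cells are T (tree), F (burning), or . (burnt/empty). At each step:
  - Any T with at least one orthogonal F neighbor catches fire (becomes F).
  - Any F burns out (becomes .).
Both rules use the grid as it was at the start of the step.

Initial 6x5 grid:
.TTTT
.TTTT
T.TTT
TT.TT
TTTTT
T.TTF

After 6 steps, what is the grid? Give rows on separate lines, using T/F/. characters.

Step 1: 2 trees catch fire, 1 burn out
  .TTTT
  .TTTT
  T.TTT
  TT.TT
  TTTTF
  T.TF.
Step 2: 3 trees catch fire, 2 burn out
  .TTTT
  .TTTT
  T.TTT
  TT.TF
  TTTF.
  T.F..
Step 3: 3 trees catch fire, 3 burn out
  .TTTT
  .TTTT
  T.TTF
  TT.F.
  TTF..
  T....
Step 4: 3 trees catch fire, 3 burn out
  .TTTT
  .TTTF
  T.TF.
  TT...
  TF...
  T....
Step 5: 5 trees catch fire, 3 burn out
  .TTTF
  .TTF.
  T.F..
  TF...
  F....
  T....
Step 6: 4 trees catch fire, 5 burn out
  .TTF.
  .TF..
  T....
  F....
  .....
  F....

.TTF.
.TF..
T....
F....
.....
F....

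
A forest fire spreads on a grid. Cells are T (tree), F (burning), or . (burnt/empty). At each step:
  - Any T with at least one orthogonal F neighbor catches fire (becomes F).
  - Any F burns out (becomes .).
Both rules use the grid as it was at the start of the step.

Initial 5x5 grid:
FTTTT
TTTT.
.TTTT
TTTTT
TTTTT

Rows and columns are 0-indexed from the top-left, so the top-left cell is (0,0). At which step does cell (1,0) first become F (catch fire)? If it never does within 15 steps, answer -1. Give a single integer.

Step 1: cell (1,0)='F' (+2 fires, +1 burnt)
  -> target ignites at step 1
Step 2: cell (1,0)='.' (+2 fires, +2 burnt)
Step 3: cell (1,0)='.' (+3 fires, +2 burnt)
Step 4: cell (1,0)='.' (+4 fires, +3 burnt)
Step 5: cell (1,0)='.' (+4 fires, +4 burnt)
Step 6: cell (1,0)='.' (+4 fires, +4 burnt)
Step 7: cell (1,0)='.' (+2 fires, +4 burnt)
Step 8: cell (1,0)='.' (+1 fires, +2 burnt)
Step 9: cell (1,0)='.' (+0 fires, +1 burnt)
  fire out at step 9

1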